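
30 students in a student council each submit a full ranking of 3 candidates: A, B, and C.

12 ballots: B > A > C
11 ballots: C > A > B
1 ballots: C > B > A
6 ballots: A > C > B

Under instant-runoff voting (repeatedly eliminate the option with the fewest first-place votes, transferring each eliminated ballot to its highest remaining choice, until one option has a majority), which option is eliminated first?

Round 1: B 12, C 12, A 6. A has the fewest and is eliminated.
Round 2: C 18, B 12. C has a majority.

A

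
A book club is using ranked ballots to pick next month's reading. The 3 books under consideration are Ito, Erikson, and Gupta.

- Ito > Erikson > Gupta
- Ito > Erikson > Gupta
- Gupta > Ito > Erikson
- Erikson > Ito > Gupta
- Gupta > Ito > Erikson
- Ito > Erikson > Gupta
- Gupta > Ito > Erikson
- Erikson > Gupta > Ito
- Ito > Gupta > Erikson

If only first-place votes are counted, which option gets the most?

First-place vote totals:
  Ito: 4
  Erikson: 2
  Gupta: 3
Ito has the most first-place votes.

Ito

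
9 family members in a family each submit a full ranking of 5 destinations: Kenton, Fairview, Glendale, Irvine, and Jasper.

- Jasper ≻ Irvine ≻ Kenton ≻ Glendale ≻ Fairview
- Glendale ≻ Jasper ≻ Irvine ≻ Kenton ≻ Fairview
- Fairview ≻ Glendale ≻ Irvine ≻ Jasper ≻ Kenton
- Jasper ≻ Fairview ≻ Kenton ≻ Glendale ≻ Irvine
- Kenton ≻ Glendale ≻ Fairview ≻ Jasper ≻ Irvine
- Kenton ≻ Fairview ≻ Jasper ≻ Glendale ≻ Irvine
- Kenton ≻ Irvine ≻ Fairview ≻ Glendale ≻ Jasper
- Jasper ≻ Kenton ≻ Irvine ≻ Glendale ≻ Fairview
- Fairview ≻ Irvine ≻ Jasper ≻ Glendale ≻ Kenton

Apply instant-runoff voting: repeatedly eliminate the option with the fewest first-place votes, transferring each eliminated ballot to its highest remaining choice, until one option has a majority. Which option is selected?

Jasper

Round 1: Kenton 3, Jasper 3, Fairview 2, Glendale 1, Irvine 0. Irvine has the fewest and is eliminated.
Round 2: Kenton 3, Jasper 3, Fairview 2, Glendale 1. Glendale has the fewest and is eliminated.
Round 3: Jasper 4, Kenton 3, Fairview 2. Fairview has the fewest and is eliminated.
Round 4: Jasper 6, Kenton 3. Jasper has a majority.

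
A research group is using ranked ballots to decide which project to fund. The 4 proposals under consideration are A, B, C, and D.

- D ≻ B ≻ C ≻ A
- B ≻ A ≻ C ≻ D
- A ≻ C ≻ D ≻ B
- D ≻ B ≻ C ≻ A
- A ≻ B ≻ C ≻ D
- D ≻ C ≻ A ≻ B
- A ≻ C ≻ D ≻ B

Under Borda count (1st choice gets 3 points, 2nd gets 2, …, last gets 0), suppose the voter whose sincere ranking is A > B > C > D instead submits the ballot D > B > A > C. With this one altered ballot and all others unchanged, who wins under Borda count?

Borda totals with the altered ballot: A 10, B 9, C 9, D 14.
The switch changes the winner from A to D.

D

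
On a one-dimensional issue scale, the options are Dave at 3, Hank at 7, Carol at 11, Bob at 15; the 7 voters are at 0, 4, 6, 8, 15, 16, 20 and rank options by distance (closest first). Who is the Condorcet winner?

With single-peaked preferences on a line, the Condorcet winner is the candidate closest to the median voter.
The median voter (position 8) is closest to Hank at 7.
Check: Hank vs Dave — voters closer to Hank: 5 of 7.

Hank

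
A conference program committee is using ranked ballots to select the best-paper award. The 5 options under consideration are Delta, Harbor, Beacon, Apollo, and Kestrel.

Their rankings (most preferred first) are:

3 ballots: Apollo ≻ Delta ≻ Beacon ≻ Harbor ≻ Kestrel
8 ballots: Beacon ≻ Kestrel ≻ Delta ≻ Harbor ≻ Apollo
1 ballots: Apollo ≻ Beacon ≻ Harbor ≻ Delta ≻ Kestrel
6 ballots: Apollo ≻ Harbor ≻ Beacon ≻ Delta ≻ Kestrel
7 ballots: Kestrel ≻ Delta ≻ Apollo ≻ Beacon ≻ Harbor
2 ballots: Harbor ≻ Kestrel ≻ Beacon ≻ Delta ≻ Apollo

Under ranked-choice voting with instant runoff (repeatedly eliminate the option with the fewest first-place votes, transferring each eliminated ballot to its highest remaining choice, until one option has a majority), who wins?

Round 1: Apollo 10, Beacon 8, Kestrel 7, Harbor 2, Delta 0. Delta has the fewest and is eliminated.
Round 2: Apollo 10, Beacon 8, Kestrel 7, Harbor 2. Harbor has the fewest and is eliminated.
Round 3: Apollo 10, Kestrel 9, Beacon 8. Beacon has the fewest and is eliminated.
Round 4: Kestrel 17, Apollo 10. Kestrel has a majority.

Kestrel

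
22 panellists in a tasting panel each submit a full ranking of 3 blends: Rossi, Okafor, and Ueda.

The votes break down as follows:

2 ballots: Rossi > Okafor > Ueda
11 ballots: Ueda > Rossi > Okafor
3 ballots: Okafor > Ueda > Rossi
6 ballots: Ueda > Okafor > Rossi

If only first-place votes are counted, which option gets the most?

Ueda

First-place vote totals:
  Rossi: 2
  Okafor: 3
  Ueda: 17
Ueda has the most first-place votes.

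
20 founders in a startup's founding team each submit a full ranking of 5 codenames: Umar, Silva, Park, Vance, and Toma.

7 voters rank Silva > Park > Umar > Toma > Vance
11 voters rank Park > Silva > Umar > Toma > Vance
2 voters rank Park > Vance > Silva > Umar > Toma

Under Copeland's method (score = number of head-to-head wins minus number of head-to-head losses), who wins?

Pairwise results:
  Umar vs Silva: Silva wins 20–0.
  Umar vs Park: Park wins 20–0.
  Umar vs Vance: Umar wins 18–2.
  Umar vs Toma: Umar wins 20–0.
  Silva vs Park: Park wins 13–7.
  Silva vs Vance: Silva wins 18–2.
  Silva vs Toma: Silva wins 20–0.
  Park vs Vance: Park wins 20–0.
  Park vs Toma: Park wins 20–0.
  Vance vs Toma: Toma wins 18–2.
Copeland scores (wins − losses):
  Umar: 2 − 2 = 0
  Silva: 3 − 1 = 2
  Park: 4 − 0 = 4
  Vance: 0 − 4 = -4
  Toma: 1 − 3 = -2
Park has the best Copeland score.

Park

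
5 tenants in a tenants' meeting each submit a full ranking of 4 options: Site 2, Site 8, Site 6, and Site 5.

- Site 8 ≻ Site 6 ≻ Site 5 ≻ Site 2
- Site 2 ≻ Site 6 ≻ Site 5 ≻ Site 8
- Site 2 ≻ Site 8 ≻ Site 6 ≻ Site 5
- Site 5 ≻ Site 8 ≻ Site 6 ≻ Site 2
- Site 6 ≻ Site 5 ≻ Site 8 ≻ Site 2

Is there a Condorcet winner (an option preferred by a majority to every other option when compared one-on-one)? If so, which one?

Head-to-head results (5 voters total):
Site 2 vs Site 8: Site 8 wins 3–2.
Site 2 vs Site 6: Site 6 wins 3–2.
Site 2 vs Site 5: Site 5 wins 3–2.
Site 8 vs Site 6: Site 8 wins 3–2.
Site 8 vs Site 5: Site 5 wins 3–2.
Site 6 vs Site 5: Site 6 wins 4–1.
No candidate beats all others: Site 8 beats Site 6 beats Site 5 beats Site 8, a majority cycle.

There is no Condorcet winner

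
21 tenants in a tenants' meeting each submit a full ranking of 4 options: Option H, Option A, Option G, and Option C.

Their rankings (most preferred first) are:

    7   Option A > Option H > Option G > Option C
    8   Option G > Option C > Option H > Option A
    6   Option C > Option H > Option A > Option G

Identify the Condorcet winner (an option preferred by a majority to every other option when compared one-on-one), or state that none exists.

Head-to-head results (21 voters total):
Option H vs Option A: Option H wins 14–7.
Option H vs Option G: Option H wins 13–8.
Option H vs Option C: Option C wins 14–7.
Option A vs Option G: Option A wins 13–8.
Option A vs Option C: Option C wins 14–7.
Option G vs Option C: Option G wins 15–6.
No candidate beats all others: Option H beats Option G beats Option C beats Option H, a majority cycle.

No Condorcet winner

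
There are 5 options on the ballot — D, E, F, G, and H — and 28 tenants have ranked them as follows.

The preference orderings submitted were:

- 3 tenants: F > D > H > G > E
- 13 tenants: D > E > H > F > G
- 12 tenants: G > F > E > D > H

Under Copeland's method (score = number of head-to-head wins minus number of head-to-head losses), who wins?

Pairwise results:
  D vs E: D wins 16–12.
  D vs F: F wins 15–13.
  D vs G: D wins 16–12.
  D vs H: D wins 28–0.
  E vs F: F wins 15–13.
  E vs G: G wins 15–13.
  E vs H: E wins 25–3.
  F vs G: F wins 16–12.
  F vs H: F wins 15–13.
  G vs H: H wins 16–12.
Copeland scores (wins − losses):
  D: 3 − 1 = 2
  E: 1 − 3 = -2
  F: 4 − 0 = 4
  G: 1 − 3 = -2
  H: 1 − 3 = -2
F has the best Copeland score.

F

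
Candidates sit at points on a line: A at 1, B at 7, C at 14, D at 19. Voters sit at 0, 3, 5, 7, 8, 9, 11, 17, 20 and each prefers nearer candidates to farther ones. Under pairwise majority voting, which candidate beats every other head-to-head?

B

With single-peaked preferences on a line, the Condorcet winner is the candidate closest to the median voter.
The median voter (position 8) is closest to B at 7.
Check: B vs C — voters closer to B: 6 of 9.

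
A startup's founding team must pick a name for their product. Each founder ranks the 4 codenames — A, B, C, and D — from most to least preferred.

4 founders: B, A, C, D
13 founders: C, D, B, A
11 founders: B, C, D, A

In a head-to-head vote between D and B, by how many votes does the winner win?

Ballots ranking D above B: 13.
Ballots ranking B above D: 4+11 = 15.
B wins 15–13, a margin of 2.

2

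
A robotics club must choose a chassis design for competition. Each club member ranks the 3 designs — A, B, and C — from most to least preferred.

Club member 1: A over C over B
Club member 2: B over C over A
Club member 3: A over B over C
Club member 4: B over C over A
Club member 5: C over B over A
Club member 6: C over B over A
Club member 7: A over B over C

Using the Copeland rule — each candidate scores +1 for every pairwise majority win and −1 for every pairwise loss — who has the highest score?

Pairwise results:
  A vs B: B wins 4–3.
  A vs C: C wins 4–3.
  B vs C: B wins 4–3.
Copeland scores (wins − losses):
  A: 0 − 2 = -2
  B: 2 − 0 = 2
  C: 1 − 1 = 0
B has the best Copeland score.

B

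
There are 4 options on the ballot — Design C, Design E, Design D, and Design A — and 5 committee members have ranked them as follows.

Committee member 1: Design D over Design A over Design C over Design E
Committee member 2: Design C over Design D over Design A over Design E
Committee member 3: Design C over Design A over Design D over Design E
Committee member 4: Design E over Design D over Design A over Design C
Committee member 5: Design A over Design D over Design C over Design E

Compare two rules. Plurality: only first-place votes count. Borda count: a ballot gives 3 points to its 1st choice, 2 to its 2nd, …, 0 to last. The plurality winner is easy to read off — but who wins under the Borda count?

Plurality first-place counts: Design C 2, Design E 1, Design D 1, Design A 1 → Design C.
Borda totals: Design C 8, Design E 3, Design D 10, Design A 9 → Design D.

Design D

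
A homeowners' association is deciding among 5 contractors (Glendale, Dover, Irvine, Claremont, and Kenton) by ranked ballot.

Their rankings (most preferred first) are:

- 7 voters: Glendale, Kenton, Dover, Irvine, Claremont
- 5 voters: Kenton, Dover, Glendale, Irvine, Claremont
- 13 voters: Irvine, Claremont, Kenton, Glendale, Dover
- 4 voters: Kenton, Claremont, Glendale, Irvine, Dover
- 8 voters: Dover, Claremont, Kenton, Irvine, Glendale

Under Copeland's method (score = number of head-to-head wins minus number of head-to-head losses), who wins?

Pairwise results:
  Glendale vs Dover: Glendale wins 24–13.
  Glendale vs Irvine: Irvine wins 21–16.
  Glendale vs Claremont: Claremont wins 25–12.
  Glendale vs Kenton: Kenton wins 30–7.
  Dover vs Irvine: Dover wins 20–17.
  Dover vs Claremont: Dover wins 20–17.
  Dover vs Kenton: Kenton wins 29–8.
  Irvine vs Claremont: Irvine wins 25–12.
  Irvine vs Kenton: Kenton wins 24–13.
  Claremont vs Kenton: Claremont wins 21–16.
Copeland scores (wins − losses):
  Glendale: 1 − 3 = -2
  Dover: 2 − 2 = 0
  Irvine: 2 − 2 = 0
  Claremont: 2 − 2 = 0
  Kenton: 3 − 1 = 2
Kenton has the best Copeland score.

Kenton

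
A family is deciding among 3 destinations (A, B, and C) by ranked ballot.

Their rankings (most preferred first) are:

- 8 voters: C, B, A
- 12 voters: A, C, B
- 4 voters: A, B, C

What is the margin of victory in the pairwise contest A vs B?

8

Ballots ranking A above B: 12+4 = 16.
Ballots ranking B above A: 8.
A wins 16–8, a margin of 8.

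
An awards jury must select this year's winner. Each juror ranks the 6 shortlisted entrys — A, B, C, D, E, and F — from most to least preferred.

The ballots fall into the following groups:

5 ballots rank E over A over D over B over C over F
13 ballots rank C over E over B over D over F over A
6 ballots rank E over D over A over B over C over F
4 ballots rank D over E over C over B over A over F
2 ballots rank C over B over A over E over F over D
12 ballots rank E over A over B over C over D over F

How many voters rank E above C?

Ballots ranking E above C: 5+6+4+12 = 27.
Ballots ranking C above E: 13+2 = 15.
So 27 of 42 voters prefer E to C.

27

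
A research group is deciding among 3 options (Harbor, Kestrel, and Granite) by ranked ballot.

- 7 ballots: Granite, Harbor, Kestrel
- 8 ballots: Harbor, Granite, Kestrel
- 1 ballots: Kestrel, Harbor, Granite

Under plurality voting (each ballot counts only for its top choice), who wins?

First-place vote totals:
  Harbor: 8
  Kestrel: 1
  Granite: 7
Harbor has the most first-place votes.

Harbor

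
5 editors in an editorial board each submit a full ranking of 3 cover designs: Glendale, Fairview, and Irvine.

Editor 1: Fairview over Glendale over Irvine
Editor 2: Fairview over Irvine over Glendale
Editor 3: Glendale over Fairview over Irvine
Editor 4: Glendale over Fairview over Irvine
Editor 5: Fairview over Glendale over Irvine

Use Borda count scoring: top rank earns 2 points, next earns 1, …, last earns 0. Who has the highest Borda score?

Borda scores:
  Glendale: 1 + 0 + 2 + 2 + 1 = 6
  Fairview: 2 + 2 + 1 + 1 + 2 = 8
  Irvine: 0 + 1 + 0 + 0 + 0 = 1
Fairview has the highest total.

Fairview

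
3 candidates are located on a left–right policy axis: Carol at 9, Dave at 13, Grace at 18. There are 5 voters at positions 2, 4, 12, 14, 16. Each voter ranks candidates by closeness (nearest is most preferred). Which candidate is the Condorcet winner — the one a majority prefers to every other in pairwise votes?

Dave

With single-peaked preferences on a line, the Condorcet winner is the candidate closest to the median voter.
The median voter (position 12) is closest to Dave at 13.
Check: Dave vs Carol — voters closer to Dave: 3 of 5.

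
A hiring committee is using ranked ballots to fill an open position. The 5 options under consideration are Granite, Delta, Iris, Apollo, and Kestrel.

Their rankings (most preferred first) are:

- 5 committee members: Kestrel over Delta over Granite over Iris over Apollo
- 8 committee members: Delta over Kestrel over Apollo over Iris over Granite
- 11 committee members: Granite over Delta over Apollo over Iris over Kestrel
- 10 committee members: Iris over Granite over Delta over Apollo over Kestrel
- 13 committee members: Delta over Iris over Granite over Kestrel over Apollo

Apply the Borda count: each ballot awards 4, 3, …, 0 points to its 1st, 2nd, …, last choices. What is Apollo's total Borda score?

48

Borda scores:
  Granite: 5·2 + 8·0 + 11·4 + 10·3 + 13·2 = 110
  Delta: 5·3 + 8·4 + 11·3 + 10·2 + 13·4 = 152
  Iris: 5·1 + 8·1 + 11·1 + 10·4 + 13·3 = 103
  Apollo: 5·0 + 8·2 + 11·2 + 10·1 + 13·0 = 48
  Kestrel: 5·4 + 8·3 + 11·0 + 10·0 + 13·1 = 57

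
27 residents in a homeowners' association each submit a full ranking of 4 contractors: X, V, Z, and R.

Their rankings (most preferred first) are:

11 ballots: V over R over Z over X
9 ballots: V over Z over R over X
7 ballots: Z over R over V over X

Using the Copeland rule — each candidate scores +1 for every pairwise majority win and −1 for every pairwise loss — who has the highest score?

Pairwise results:
  X vs V: V wins 27–0.
  X vs Z: Z wins 27–0.
  X vs R: R wins 27–0.
  V vs Z: V wins 20–7.
  V vs R: V wins 20–7.
  Z vs R: Z wins 16–11.
Copeland scores (wins − losses):
  X: 0 − 3 = -3
  V: 3 − 0 = 3
  Z: 2 − 1 = 1
  R: 1 − 2 = -1
V has the best Copeland score.

V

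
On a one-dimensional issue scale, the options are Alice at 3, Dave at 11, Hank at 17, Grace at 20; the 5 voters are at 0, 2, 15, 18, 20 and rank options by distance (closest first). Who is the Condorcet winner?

Hank

With single-peaked preferences on a line, the Condorcet winner is the candidate closest to the median voter.
The median voter (position 15) is closest to Hank at 17.
Check: Hank vs Grace — voters closer to Hank: 4 of 5.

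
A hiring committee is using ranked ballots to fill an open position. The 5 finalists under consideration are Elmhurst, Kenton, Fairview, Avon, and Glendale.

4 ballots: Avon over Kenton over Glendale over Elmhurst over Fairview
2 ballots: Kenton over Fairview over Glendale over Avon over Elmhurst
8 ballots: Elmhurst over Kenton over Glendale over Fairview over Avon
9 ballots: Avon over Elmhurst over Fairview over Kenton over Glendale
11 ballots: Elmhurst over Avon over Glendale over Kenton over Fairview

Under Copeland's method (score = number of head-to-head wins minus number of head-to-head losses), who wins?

Pairwise results:
  Elmhurst vs Kenton: Elmhurst wins 28–6.
  Elmhurst vs Fairview: Elmhurst wins 32–2.
  Elmhurst vs Avon: Elmhurst wins 19–15.
  Elmhurst vs Glendale: Elmhurst wins 28–6.
  Kenton vs Fairview: Kenton wins 25–9.
  Kenton vs Avon: Avon wins 24–10.
  Kenton vs Glendale: Kenton wins 23–11.
  Fairview vs Avon: Avon wins 24–10.
  Fairview vs Glendale: Glendale wins 23–11.
  Avon vs Glendale: Avon wins 24–10.
Copeland scores (wins − losses):
  Elmhurst: 4 − 0 = 4
  Kenton: 2 − 2 = 0
  Fairview: 0 − 4 = -4
  Avon: 3 − 1 = 2
  Glendale: 1 − 3 = -2
Elmhurst has the best Copeland score.

Elmhurst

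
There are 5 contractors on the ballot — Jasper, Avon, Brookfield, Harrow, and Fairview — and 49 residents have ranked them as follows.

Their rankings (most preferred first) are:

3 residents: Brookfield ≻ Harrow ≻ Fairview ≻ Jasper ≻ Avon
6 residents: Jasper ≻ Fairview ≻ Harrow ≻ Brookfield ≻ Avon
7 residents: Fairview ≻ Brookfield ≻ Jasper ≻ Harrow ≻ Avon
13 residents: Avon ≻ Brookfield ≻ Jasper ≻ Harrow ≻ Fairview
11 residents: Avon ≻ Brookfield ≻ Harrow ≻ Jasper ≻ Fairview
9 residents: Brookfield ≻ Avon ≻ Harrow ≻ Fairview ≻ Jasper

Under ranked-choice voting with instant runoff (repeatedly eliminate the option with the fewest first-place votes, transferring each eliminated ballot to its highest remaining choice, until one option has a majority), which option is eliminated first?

Round 1: Avon 24, Brookfield 12, Fairview 7, Jasper 6, Harrow 0. Harrow has the fewest and is eliminated.
Round 2: Avon 24, Brookfield 12, Fairview 7, Jasper 6. Jasper has the fewest and is eliminated.
Round 3: Avon 24, Fairview 13, Brookfield 12. Brookfield has the fewest and is eliminated.
Round 4: Avon 33, Fairview 16. Avon has a majority.

Harrow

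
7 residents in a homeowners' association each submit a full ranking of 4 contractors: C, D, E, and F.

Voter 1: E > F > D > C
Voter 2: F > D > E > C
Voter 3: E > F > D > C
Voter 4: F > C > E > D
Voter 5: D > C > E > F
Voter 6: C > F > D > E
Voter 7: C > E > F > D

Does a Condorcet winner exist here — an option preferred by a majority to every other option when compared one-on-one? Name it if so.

Head-to-head results (7 voters total):
C vs D: D wins 4–3.
C vs E: C wins 4–3.
C vs F: F wins 4–3.
D vs E: E wins 4–3.
D vs F: F wins 6–1.
E vs F: E wins 4–3.
No candidate beats all others: C beats E beats D beats C, a majority cycle.

There is no Condorcet winner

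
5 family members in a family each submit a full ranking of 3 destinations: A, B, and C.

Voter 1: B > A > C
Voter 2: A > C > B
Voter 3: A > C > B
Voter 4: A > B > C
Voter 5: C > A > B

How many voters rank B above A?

Ballots ranking B above A: 1.
Ballots ranking A above B: 4.
So 1 of 5 voters prefer B to A.

1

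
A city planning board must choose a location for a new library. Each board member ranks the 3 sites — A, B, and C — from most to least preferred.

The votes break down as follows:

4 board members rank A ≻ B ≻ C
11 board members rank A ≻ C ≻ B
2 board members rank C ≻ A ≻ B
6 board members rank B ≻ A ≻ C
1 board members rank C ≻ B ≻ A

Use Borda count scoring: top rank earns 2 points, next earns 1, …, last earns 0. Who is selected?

Borda scores:
  A: 4·2 + 11·2 + 2·1 + 6·1 + 0 = 38
  B: 4·1 + 11·0 + 2·0 + 6·2 + 1 = 17
  C: 4·0 + 11·1 + 2·2 + 6·0 + 2 = 17
A has the highest total.

A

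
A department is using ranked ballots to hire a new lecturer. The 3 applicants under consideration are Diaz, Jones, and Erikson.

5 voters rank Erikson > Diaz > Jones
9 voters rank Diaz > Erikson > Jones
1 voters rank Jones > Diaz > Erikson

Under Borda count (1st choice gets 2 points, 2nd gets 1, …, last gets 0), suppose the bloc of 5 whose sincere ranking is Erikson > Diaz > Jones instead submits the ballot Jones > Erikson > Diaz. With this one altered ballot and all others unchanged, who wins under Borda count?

Diaz

Borda totals with the altered ballot: Diaz 19, Jones 12, Erikson 14.
The winner is unchanged: still Diaz.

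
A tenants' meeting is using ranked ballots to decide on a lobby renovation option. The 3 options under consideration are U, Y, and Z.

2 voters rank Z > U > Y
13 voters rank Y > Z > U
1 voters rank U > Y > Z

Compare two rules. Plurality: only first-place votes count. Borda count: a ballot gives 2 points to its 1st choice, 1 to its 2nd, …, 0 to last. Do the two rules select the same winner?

Plurality first-place counts: U 1, Y 13, Z 2 → Y.
Borda totals: U 4, Y 27, Z 17 → Y.
The two rules agree on Y.

Yes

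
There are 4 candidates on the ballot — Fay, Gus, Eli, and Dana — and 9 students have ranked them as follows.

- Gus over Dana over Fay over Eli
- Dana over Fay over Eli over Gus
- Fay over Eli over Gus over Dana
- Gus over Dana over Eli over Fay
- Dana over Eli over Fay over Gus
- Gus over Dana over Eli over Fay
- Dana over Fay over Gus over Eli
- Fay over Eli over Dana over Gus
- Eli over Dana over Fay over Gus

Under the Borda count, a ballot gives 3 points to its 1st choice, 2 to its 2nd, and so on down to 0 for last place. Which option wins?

Borda scores:
  Fay: 1 + 2 + 3 + 0 + 1 + 0 + 2 + 3 + 1 = 13
  Gus: 3 + 0 + 1 + 3 + 0 + 3 + 1 + 0 + 0 = 11
  Eli: 0 + 1 + 2 + 1 + 2 + 1 + 0 + 2 + 3 = 12
  Dana: 2 + 3 + 0 + 2 + 3 + 2 + 3 + 1 + 2 = 18
Dana has the highest total.

Dana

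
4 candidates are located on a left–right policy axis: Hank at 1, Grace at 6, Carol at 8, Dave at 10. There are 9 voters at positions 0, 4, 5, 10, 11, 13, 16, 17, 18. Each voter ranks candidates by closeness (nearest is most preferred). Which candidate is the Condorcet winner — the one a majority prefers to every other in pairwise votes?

With single-peaked preferences on a line, the Condorcet winner is the candidate closest to the median voter.
The median voter (position 11) is closest to Dave at 10.
Check: Dave vs Grace — voters closer to Dave: 6 of 9.

Dave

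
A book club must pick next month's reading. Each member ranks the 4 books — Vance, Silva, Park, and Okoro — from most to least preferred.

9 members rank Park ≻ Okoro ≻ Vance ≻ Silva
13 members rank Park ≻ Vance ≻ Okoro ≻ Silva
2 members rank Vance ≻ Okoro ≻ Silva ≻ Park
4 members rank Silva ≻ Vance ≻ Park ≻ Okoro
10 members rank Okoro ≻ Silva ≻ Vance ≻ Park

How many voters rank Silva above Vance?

14

Ballots ranking Silva above Vance: 4+10 = 14.
Ballots ranking Vance above Silva: 9+13+2 = 24.
So 14 of 38 voters prefer Silva to Vance.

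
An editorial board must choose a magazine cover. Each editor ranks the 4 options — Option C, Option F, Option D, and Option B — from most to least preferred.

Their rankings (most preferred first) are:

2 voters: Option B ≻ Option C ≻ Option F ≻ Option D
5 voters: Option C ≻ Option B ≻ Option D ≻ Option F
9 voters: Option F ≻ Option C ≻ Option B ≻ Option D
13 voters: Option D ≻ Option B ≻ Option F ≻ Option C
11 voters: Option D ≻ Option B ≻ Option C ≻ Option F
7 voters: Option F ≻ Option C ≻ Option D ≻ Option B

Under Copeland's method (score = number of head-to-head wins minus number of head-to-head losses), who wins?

Option D

Pairwise results:
  Option C vs Option F: Option F wins 29–18.
  Option C vs Option D: Option D wins 24–23.
  Option C vs Option B: Option B wins 26–21.
  Option F vs Option D: Option D wins 29–18.
  Option F vs Option B: Option B wins 31–16.
  Option D vs Option B: Option D wins 31–16.
Copeland scores (wins − losses):
  Option C: 0 − 3 = -3
  Option F: 1 − 2 = -1
  Option D: 3 − 0 = 3
  Option B: 2 − 1 = 1
Option D has the best Copeland score.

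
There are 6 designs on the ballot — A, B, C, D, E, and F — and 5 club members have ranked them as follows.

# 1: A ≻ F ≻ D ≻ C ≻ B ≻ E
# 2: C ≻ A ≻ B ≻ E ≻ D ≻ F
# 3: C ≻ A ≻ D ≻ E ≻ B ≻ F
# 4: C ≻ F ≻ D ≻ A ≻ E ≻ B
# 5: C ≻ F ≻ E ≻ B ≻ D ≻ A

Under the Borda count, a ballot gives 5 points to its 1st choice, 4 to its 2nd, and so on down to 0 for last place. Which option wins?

C

Borda scores:
  A: 5 + 4 + 4 + 2 + 0 = 15
  B: 1 + 3 + 1 + 0 + 2 = 7
  C: 2 + 5 + 5 + 5 + 5 = 22
  D: 3 + 1 + 3 + 3 + 1 = 11
  E: 0 + 2 + 2 + 1 + 3 = 8
  F: 4 + 0 + 0 + 4 + 4 = 12
C has the highest total.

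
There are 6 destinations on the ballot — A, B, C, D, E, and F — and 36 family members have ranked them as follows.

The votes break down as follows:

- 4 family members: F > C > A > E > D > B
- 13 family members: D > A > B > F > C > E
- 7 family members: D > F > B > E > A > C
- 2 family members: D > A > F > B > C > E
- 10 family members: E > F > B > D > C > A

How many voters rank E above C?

17

Ballots ranking E above C: 7+10 = 17.
Ballots ranking C above E: 4+13+2 = 19.
So 17 of 36 voters prefer E to C.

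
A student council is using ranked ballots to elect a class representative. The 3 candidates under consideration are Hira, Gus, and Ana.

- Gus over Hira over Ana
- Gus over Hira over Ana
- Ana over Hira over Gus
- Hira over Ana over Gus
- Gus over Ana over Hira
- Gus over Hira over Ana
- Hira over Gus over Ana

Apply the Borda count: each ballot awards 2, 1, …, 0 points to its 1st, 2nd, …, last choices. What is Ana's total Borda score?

Borda scores:
  Hira: 1 + 1 + 1 + 2 + 0 + 1 + 2 = 8
  Gus: 2 + 2 + 0 + 0 + 2 + 2 + 1 = 9
  Ana: 0 + 0 + 2 + 1 + 1 + 0 + 0 = 4

4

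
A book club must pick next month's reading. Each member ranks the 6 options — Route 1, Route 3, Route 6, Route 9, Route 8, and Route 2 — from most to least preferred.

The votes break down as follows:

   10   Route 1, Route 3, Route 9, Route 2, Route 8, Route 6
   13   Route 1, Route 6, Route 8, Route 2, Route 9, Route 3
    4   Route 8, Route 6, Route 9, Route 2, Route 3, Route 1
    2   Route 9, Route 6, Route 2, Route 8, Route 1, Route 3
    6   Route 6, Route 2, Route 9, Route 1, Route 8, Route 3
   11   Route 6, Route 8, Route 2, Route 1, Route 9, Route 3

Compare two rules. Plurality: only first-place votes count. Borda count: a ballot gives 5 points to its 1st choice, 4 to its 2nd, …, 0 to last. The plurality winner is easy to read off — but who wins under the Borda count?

Plurality first-place counts: Route 1 23, Route 3 0, Route 6 17, Route 9 2, Route 8 4, Route 2 0 → Route 1.
Borda totals: Route 1 151, Route 3 44, Route 6 161, Route 9 94, Route 8 123, Route 2 117 → Route 6.

Route 6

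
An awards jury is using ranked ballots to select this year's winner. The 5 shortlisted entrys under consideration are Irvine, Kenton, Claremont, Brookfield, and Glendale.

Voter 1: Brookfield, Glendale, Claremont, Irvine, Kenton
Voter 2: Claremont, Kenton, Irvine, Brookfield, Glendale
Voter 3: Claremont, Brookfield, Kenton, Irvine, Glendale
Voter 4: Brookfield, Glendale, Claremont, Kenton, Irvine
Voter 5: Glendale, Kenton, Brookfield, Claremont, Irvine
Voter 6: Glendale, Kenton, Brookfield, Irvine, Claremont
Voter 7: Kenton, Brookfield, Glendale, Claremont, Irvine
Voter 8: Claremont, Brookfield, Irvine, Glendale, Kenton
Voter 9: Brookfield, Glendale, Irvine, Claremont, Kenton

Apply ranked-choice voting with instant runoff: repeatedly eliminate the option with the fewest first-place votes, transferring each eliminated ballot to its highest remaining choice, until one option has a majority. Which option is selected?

Round 1: Claremont 3, Brookfield 3, Glendale 2, Kenton 1, Irvine 0. Irvine has the fewest and is eliminated.
Round 2: Claremont 3, Brookfield 3, Glendale 2, Kenton 1. Kenton has the fewest and is eliminated.
Round 3: Brookfield 4, Claremont 3, Glendale 2. Glendale has the fewest and is eliminated.
Round 4: Brookfield 6, Claremont 3. Brookfield has a majority.

Brookfield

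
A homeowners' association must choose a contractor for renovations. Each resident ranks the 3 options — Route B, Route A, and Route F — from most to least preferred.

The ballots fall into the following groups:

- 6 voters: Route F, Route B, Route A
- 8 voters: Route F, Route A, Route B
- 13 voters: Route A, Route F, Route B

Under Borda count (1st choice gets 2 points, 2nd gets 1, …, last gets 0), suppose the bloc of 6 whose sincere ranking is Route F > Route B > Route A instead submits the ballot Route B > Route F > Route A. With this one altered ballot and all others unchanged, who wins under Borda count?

Borda totals with the altered ballot: Route B 12, Route A 34, Route F 35.
The winner is unchanged: still Route F.

Route F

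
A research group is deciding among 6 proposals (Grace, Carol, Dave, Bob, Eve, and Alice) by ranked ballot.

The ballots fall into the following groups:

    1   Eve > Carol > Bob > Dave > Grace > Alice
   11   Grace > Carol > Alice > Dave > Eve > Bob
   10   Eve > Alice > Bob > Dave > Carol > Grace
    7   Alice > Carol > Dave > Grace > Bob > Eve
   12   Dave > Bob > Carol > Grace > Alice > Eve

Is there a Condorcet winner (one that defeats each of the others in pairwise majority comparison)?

Head-to-head results (41 voters total):
Grace vs Carol: Carol wins 30–11.
Grace vs Dave: Dave wins 30–11.
Grace vs Bob: Bob wins 23–18.
Grace vs Eve: Grace wins 30–11.
Grace vs Alice: Grace wins 24–17.
Carol vs Dave: Dave wins 22–19.
Carol vs Bob: Bob wins 22–19.
Carol vs Eve: Carol wins 30–11.
Carol vs Alice: Carol wins 24–17.
Dave vs Bob: Dave wins 30–11.
Dave vs Eve: Dave wins 30–11.
Dave vs Alice: Alice wins 28–13.
Bob vs Eve: Eve wins 22–19.
Bob vs Alice: Alice wins 28–13.
Eve vs Alice: Alice wins 30–11.
No candidate beats all others: Grace beats Alice beats Dave beats Grace, a majority cycle.

No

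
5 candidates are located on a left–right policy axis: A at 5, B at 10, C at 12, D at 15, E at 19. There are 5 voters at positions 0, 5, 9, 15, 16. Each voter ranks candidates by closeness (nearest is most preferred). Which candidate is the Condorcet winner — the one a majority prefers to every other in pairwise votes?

With single-peaked preferences on a line, the Condorcet winner is the candidate closest to the median voter.
The median voter (position 9) is closest to B at 10.
Check: B vs D — voters closer to B: 3 of 5.

B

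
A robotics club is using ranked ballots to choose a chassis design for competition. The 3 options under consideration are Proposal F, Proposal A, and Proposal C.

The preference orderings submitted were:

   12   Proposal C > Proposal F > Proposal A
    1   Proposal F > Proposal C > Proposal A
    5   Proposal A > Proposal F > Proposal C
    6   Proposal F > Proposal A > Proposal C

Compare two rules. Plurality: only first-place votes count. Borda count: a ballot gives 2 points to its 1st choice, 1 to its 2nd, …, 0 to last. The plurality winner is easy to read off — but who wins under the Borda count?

Plurality first-place counts: Proposal F 7, Proposal A 5, Proposal C 12 → Proposal C.
Borda totals: Proposal F 31, Proposal A 16, Proposal C 25 → Proposal F.

Proposal F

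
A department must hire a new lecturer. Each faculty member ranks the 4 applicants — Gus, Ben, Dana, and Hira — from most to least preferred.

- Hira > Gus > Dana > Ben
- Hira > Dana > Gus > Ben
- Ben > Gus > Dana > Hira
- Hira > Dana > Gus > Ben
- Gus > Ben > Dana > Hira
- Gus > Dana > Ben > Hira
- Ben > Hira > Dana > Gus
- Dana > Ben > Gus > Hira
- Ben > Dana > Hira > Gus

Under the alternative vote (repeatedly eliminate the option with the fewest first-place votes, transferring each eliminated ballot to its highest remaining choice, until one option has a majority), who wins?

Ben

Round 1: Ben 3, Hira 3, Gus 2, Dana 1. Dana has the fewest and is eliminated.
Round 2: Ben 4, Hira 3, Gus 2. Gus has the fewest and is eliminated.
Round 3: Ben 6, Hira 3. Ben has a majority.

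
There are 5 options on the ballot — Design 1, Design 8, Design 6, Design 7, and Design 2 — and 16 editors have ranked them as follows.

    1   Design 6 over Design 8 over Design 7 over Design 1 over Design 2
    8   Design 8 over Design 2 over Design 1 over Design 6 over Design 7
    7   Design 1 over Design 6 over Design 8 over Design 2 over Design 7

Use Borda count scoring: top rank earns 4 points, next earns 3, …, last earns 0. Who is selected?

Design 8

Borda scores:
  Design 1: 1 + 8·2 + 7·4 = 45
  Design 8: 3 + 8·4 + 7·2 = 49
  Design 6: 4 + 8·1 + 7·3 = 33
  Design 7: 2 + 8·0 + 7·0 = 2
  Design 2: 0 + 8·3 + 7·1 = 31
Design 8 has the highest total.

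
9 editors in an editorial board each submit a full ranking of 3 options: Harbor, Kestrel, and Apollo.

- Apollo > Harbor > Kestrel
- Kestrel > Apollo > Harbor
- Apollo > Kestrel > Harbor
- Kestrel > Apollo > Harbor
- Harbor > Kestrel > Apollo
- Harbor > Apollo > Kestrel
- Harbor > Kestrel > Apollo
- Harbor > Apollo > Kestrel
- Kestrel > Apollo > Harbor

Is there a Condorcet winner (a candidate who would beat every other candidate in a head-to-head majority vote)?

Head-to-head results (9 voters total):
Harbor vs Kestrel: Harbor wins 5–4.
Harbor vs Apollo: Apollo wins 5–4.
Kestrel vs Apollo: Kestrel wins 5–4.
No candidate beats all others: Harbor beats Kestrel beats Apollo beats Harbor, a majority cycle.

No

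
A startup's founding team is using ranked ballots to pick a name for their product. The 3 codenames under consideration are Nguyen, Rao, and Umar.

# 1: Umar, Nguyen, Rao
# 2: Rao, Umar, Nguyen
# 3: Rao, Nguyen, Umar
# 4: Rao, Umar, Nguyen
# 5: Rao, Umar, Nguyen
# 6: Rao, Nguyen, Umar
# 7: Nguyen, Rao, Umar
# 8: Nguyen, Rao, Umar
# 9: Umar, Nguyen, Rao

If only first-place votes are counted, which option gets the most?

First-place vote totals:
  Nguyen: 2
  Rao: 5
  Umar: 2
Rao has the most first-place votes.

Rao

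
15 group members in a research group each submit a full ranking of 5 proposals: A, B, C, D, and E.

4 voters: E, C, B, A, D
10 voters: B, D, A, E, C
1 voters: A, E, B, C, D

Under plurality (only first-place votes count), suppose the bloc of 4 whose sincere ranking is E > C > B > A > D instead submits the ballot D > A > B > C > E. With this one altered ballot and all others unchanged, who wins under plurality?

First-place totals with the altered ballot: A 1, B 10, C 0, D 4, E 0.
The winner is unchanged: still B.

B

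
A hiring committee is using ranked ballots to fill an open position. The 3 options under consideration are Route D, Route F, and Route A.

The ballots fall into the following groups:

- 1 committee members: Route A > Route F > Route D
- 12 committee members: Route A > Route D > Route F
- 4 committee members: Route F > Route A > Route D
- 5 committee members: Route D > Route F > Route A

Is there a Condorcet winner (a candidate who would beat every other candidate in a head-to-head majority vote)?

Head-to-head results (22 voters total):
Route D vs Route F: Route D wins 17–5.
Route D vs Route A: Route A wins 17–5.
Route F vs Route A: Route A wins 13–9.
Route A beats each rival — Route D (17–5), Route F (13–9) — so Route A is the Condorcet winner.

Yes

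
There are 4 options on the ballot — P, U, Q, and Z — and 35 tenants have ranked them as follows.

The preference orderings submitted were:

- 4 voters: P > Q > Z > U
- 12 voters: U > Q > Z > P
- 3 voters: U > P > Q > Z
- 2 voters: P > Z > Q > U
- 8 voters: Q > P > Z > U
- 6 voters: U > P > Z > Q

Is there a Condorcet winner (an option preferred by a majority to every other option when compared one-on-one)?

Yes

Head-to-head results (35 voters total):
P vs U: U wins 21–14.
P vs Q: Q wins 20–15.
P vs Z: P wins 23–12.
U vs Q: U wins 21–14.
U vs Z: U wins 21–14.
Q vs Z: Q wins 27–8.
U beats each rival — P (21–14), Q (21–14), Z (21–14) — so U is the Condorcet winner.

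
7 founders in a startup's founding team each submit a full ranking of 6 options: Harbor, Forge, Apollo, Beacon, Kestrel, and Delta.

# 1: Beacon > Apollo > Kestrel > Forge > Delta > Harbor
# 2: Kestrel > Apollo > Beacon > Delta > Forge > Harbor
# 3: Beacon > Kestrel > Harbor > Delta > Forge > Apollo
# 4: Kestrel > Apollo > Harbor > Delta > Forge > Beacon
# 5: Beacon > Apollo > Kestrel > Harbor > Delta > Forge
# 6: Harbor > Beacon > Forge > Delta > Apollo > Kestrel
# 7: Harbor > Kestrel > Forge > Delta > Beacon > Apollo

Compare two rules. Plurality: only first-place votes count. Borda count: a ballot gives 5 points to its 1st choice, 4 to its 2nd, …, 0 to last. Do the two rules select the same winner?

No

Plurality first-place counts: Harbor 2, Forge 0, Apollo 0, Beacon 3, Kestrel 2, Delta 0 → Beacon.
Borda totals: Harbor 18, Forge 11, Apollo 17, Beacon 23, Kestrel 24, Delta 12 → Kestrel.
The two rules disagree: plurality picks Beacon, Borda picks Kestrel.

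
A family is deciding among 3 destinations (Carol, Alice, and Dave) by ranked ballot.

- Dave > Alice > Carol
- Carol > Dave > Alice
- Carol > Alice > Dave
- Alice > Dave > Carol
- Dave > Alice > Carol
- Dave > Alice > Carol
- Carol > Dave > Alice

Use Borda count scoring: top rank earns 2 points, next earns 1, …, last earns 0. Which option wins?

Dave

Borda scores:
  Carol: 0 + 2 + 2 + 0 + 0 + 0 + 2 = 6
  Alice: 1 + 0 + 1 + 2 + 1 + 1 + 0 = 6
  Dave: 2 + 1 + 0 + 1 + 2 + 2 + 1 = 9
Dave has the highest total.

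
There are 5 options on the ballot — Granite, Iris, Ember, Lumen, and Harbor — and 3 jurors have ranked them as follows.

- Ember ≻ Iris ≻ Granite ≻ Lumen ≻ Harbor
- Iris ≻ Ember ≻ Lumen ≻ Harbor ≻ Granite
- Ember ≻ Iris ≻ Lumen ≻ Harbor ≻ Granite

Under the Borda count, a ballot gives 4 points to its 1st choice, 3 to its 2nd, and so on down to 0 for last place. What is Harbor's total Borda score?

2

Borda scores:
  Granite: 2 + 0 + 0 = 2
  Iris: 3 + 4 + 3 = 10
  Ember: 4 + 3 + 4 = 11
  Lumen: 1 + 2 + 2 = 5
  Harbor: 0 + 1 + 1 = 2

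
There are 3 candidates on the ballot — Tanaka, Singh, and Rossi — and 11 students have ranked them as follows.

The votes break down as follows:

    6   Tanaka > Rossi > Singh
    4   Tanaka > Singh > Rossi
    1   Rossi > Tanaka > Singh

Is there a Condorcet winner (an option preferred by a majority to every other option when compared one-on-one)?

Head-to-head results (11 voters total):
Tanaka vs Singh: Tanaka wins 11–0.
Tanaka vs Rossi: Tanaka wins 10–1.
Singh vs Rossi: Rossi wins 7–4.
Tanaka beats each rival — Singh (11–0), Rossi (10–1) — so Tanaka is the Condorcet winner.

Yes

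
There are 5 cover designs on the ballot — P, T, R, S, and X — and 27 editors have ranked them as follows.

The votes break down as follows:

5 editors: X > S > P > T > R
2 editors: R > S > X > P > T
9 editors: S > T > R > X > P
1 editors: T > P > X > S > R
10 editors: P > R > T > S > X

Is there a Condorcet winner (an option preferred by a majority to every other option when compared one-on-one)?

Yes

Head-to-head results (27 voters total):
P vs T: P wins 17–10.
P vs R: P wins 16–11.
P vs S: S wins 16–11.
P vs X: X wins 16–11.
T vs R: T wins 15–12.
T vs S: S wins 16–11.
T vs X: T wins 20–7.
R vs S: S wins 15–12.
R vs X: R wins 21–6.
S vs X: S wins 21–6.
S beats each rival — P (16–11), T (16–11), R (15–12), X (21–6) — so S is the Condorcet winner.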